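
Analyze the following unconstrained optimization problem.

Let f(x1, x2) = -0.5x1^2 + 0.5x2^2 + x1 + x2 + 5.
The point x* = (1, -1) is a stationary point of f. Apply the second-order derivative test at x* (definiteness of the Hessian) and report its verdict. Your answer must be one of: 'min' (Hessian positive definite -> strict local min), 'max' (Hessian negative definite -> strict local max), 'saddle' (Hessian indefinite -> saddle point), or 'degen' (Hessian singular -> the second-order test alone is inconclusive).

Compute the Hessian H = grad^2 f:
  H = [[-1, 0], [0, 1]]
Verify stationarity: grad f(x*) = H x* + g = (0, 0).
Eigenvalues of H: -1, 1.
Eigenvalues have mixed signs, so H is indefinite -> x* is a saddle point.

saddle


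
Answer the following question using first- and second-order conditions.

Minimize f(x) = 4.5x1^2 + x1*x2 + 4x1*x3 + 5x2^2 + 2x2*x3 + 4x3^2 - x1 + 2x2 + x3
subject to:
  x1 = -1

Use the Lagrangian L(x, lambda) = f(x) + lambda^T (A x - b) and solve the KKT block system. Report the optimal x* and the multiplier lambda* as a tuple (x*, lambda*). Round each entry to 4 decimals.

Form the Lagrangian:
  L(x, lambda) = (1/2) x^T Q x + c^T x + lambda^T (A x - b)
Stationarity (grad_x L = 0): Q x + c + A^T lambda = 0.
Primal feasibility: A x = b.

This gives the KKT block system:
  [ Q   A^T ] [ x     ]   [-c ]
  [ A    0  ] [ lambda ] = [ b ]

Solving the linear system:
  x*      = (-1, -0.1842, 0.4211)
  lambda* = (8.5)
  f(x*)   = 4.7763

x* = (-1, -0.1842, 0.4211), lambda* = (8.5)


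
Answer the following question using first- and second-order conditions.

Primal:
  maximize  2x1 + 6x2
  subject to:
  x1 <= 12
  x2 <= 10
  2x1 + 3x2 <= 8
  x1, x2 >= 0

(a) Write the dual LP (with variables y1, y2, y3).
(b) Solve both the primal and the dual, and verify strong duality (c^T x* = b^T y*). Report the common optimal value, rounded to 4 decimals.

The standard primal-dual pair for 'max c^T x s.t. A x <= b, x >= 0' is:
  Dual:  min b^T y  s.t.  A^T y >= c,  y >= 0.

So the dual LP is:
  minimize  12y1 + 10y2 + 8y3
  subject to:
    y1 + 2y3 >= 2
    y2 + 3y3 >= 6
    y1, y2, y3 >= 0

Solving the primal: x* = (0, 2.6667).
  primal value c^T x* = 16.
Solving the dual: y* = (0, 0, 2).
  dual value b^T y* = 16.
Strong duality: c^T x* = b^T y*. Confirmed.

16


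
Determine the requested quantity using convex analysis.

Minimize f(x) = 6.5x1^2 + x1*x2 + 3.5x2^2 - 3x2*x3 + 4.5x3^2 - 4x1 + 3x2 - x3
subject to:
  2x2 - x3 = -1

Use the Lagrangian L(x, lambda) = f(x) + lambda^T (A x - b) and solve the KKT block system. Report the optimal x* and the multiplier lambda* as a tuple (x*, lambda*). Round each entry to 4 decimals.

Form the Lagrangian:
  L(x, lambda) = (1/2) x^T Q x + c^T x + lambda^T (A x - b)
Stationarity (grad_x L = 0): Q x + c + A^T lambda = 0.
Primal feasibility: A x = b.

This gives the KKT block system:
  [ Q   A^T ] [ x     ]   [-c ]
  [ A    0  ] [ lambda ] = [ b ]

Solving the linear system:
  x*      = (0.3483, -0.5274, -0.0547)
  lambda* = (0.0896)
  f(x*)   = -1.4154

x* = (0.3483, -0.5274, -0.0547), lambda* = (0.0896)


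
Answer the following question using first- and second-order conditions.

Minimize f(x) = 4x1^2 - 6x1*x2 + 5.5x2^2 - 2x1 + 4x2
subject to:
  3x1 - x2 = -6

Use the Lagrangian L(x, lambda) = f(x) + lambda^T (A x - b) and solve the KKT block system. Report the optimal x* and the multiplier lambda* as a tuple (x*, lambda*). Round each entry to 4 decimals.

Form the Lagrangian:
  L(x, lambda) = (1/2) x^T Q x + c^T x + lambda^T (A x - b)
Stationarity (grad_x L = 0): Q x + c + A^T lambda = 0.
Primal feasibility: A x = b.

This gives the KKT block system:
  [ Q   A^T ] [ x     ]   [-c ]
  [ A    0  ] [ lambda ] = [ b ]

Solving the linear system:
  x*      = (-2.4225, -1.2676)
  lambda* = (4.5915)
  f(x*)   = 13.662

x* = (-2.4225, -1.2676), lambda* = (4.5915)


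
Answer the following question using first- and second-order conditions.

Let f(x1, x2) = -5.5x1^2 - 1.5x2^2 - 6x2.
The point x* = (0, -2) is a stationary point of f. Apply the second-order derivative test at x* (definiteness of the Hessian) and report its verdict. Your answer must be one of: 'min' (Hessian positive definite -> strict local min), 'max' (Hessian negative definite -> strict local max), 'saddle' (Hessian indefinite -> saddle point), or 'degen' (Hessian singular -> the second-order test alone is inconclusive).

Compute the Hessian H = grad^2 f:
  H = [[-11, 0], [0, -3]]
Verify stationarity: grad f(x*) = H x* + g = (0, 0).
Eigenvalues of H: -11, -3.
Both eigenvalues < 0, so H is negative definite -> x* is a strict local max.

max


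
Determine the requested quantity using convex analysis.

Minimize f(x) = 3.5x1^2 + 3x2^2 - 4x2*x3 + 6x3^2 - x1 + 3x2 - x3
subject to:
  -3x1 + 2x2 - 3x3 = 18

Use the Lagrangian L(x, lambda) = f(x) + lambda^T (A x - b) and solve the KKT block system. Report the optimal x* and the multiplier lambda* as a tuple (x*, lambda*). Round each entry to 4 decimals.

Form the Lagrangian:
  L(x, lambda) = (1/2) x^T Q x + c^T x + lambda^T (A x - b)
Stationarity (grad_x L = 0): Q x + c + A^T lambda = 0.
Primal feasibility: A x = b.

This gives the KKT block system:
  [ Q   A^T ] [ x     ]   [-c ]
  [ A    0  ] [ lambda ] = [ b ]

Solving the linear system:
  x*      = (-3.5238, 1.2619, -1.6349)
  lambda* = (-8.5556)
  f(x*)   = 81.4722

x* = (-3.5238, 1.2619, -1.6349), lambda* = (-8.5556)


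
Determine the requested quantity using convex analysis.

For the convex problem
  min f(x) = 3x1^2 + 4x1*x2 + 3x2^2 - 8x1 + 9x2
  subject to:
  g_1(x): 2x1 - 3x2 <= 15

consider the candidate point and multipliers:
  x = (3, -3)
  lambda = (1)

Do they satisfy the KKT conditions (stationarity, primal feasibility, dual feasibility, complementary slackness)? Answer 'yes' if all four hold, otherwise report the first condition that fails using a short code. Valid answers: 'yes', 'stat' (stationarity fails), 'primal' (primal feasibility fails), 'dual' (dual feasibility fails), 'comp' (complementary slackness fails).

Gradient of f: grad f(x) = Q x + c = (-2, 3)
Constraint values g_i(x) = a_i^T x - b_i:
  g_1((3, -3)) = 0
Stationarity residual: grad f(x) + sum_i lambda_i a_i = (0, 0)
  -> stationarity OK
Primal feasibility (all g_i <= 0): OK
Dual feasibility (all lambda_i >= 0): OK
Complementary slackness (lambda_i * g_i(x) = 0 for all i): OK

Verdict: yes, KKT holds.

yes


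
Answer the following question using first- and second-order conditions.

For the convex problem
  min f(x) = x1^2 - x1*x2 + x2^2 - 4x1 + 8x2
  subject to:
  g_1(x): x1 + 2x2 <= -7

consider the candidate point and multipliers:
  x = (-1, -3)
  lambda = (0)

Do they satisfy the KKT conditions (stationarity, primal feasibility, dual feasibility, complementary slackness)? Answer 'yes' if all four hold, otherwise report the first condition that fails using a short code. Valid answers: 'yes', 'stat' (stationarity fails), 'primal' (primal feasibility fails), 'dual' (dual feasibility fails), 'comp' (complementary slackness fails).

Gradient of f: grad f(x) = Q x + c = (-3, 3)
Constraint values g_i(x) = a_i^T x - b_i:
  g_1((-1, -3)) = 0
Stationarity residual: grad f(x) + sum_i lambda_i a_i = (-3, 3)
  -> stationarity FAILS
Primal feasibility (all g_i <= 0): OK
Dual feasibility (all lambda_i >= 0): OK
Complementary slackness (lambda_i * g_i(x) = 0 for all i): OK

Verdict: the first failing condition is stationarity -> stat.

stat


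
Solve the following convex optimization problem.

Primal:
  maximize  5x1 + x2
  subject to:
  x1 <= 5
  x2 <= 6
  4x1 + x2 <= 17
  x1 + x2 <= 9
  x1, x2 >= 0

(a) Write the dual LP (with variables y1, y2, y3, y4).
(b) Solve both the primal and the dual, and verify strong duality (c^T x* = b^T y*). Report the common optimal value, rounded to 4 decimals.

The standard primal-dual pair for 'max c^T x s.t. A x <= b, x >= 0' is:
  Dual:  min b^T y  s.t.  A^T y >= c,  y >= 0.

So the dual LP is:
  minimize  5y1 + 6y2 + 17y3 + 9y4
  subject to:
    y1 + 4y3 + y4 >= 5
    y2 + y3 + y4 >= 1
    y1, y2, y3, y4 >= 0

Solving the primal: x* = (4.25, 0).
  primal value c^T x* = 21.25.
Solving the dual: y* = (0, 0, 1.25, 0).
  dual value b^T y* = 21.25.
Strong duality: c^T x* = b^T y*. Confirmed.

21.25


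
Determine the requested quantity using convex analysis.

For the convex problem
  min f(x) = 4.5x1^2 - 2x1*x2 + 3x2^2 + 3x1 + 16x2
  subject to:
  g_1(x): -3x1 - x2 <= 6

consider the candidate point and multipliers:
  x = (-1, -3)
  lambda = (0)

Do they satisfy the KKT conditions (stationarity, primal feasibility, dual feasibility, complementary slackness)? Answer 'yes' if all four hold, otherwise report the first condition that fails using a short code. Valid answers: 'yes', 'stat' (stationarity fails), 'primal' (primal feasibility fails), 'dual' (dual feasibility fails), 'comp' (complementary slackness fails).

Gradient of f: grad f(x) = Q x + c = (0, 0)
Constraint values g_i(x) = a_i^T x - b_i:
  g_1((-1, -3)) = 0
Stationarity residual: grad f(x) + sum_i lambda_i a_i = (0, 0)
  -> stationarity OK
Primal feasibility (all g_i <= 0): OK
Dual feasibility (all lambda_i >= 0): OK
Complementary slackness (lambda_i * g_i(x) = 0 for all i): OK

Verdict: yes, KKT holds.

yes


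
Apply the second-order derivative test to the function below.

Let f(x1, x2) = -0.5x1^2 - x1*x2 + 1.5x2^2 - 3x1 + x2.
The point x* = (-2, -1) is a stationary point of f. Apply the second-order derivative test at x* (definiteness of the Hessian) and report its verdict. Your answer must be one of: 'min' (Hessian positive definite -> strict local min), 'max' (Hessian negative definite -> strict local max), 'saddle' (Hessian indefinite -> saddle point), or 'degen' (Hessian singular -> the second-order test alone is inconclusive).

Compute the Hessian H = grad^2 f:
  H = [[-1, -1], [-1, 3]]
Verify stationarity: grad f(x*) = H x* + g = (0, 0).
Eigenvalues of H: -1.2361, 3.2361.
Eigenvalues have mixed signs, so H is indefinite -> x* is a saddle point.

saddle


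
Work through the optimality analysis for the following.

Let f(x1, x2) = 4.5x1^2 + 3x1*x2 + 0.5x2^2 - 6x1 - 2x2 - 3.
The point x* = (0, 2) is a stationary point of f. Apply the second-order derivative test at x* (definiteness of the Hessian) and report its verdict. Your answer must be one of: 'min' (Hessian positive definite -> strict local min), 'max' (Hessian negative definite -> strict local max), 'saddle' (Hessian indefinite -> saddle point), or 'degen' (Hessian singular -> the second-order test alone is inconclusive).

Compute the Hessian H = grad^2 f:
  H = [[9, 3], [3, 1]]
Verify stationarity: grad f(x*) = H x* + g = (0, 0).
Eigenvalues of H: 0, 10.
H has a zero eigenvalue (singular; positive semidefinite but not definite), so H is neither positive definite, negative definite, nor indefinite. The second-order test alone is inconclusive -> degen.
(Indeed, f is constant along the null direction of H through x*, so x* is not a strict local extremum.)

degen


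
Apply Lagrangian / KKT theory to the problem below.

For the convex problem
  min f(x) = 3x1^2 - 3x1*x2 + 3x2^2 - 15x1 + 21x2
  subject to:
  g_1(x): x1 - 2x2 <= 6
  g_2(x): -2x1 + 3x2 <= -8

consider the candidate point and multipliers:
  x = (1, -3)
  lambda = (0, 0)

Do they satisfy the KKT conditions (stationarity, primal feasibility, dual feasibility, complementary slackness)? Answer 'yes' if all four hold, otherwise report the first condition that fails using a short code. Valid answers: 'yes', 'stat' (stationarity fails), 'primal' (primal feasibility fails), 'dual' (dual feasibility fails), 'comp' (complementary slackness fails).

Gradient of f: grad f(x) = Q x + c = (0, 0)
Constraint values g_i(x) = a_i^T x - b_i:
  g_1((1, -3)) = 1
  g_2((1, -3)) = -3
Stationarity residual: grad f(x) + sum_i lambda_i a_i = (0, 0)
  -> stationarity OK
Primal feasibility (all g_i <= 0): FAILS
Dual feasibility (all lambda_i >= 0): OK
Complementary slackness (lambda_i * g_i(x) = 0 for all i): OK

Verdict: the first failing condition is primal_feasibility -> primal.

primal


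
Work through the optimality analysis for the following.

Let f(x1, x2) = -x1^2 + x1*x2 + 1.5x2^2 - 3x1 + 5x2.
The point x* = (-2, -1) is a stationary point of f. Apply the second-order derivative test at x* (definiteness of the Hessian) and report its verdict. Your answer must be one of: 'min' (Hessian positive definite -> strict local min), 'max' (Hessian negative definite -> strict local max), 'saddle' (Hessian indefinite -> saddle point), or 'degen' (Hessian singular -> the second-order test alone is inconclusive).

Compute the Hessian H = grad^2 f:
  H = [[-2, 1], [1, 3]]
Verify stationarity: grad f(x*) = H x* + g = (0, 0).
Eigenvalues of H: -2.1926, 3.1926.
Eigenvalues have mixed signs, so H is indefinite -> x* is a saddle point.

saddle


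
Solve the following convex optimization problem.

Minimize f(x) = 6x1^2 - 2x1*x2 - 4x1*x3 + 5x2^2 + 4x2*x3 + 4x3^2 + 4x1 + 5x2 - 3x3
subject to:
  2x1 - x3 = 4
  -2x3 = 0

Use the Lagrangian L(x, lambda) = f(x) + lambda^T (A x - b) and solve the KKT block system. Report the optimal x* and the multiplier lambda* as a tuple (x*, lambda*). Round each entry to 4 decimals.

Form the Lagrangian:
  L(x, lambda) = (1/2) x^T Q x + c^T x + lambda^T (A x - b)
Stationarity (grad_x L = 0): Q x + c + A^T lambda = 0.
Primal feasibility: A x = b.

This gives the KKT block system:
  [ Q   A^T ] [ x     ]   [-c ]
  [ A    0  ] [ lambda ] = [ b ]

Solving the linear system:
  x*      = (2, -0.1, 0)
  lambda* = (-14.1, 1.35)
  f(x*)   = 31.95

x* = (2, -0.1, 0), lambda* = (-14.1, 1.35)


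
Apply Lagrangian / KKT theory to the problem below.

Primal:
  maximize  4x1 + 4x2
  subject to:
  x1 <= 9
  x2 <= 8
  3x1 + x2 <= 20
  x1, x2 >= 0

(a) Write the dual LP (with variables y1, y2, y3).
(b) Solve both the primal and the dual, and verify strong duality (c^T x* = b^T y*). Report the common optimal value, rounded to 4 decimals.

The standard primal-dual pair for 'max c^T x s.t. A x <= b, x >= 0' is:
  Dual:  min b^T y  s.t.  A^T y >= c,  y >= 0.

So the dual LP is:
  minimize  9y1 + 8y2 + 20y3
  subject to:
    y1 + 3y3 >= 4
    y2 + y3 >= 4
    y1, y2, y3 >= 0

Solving the primal: x* = (4, 8).
  primal value c^T x* = 48.
Solving the dual: y* = (0, 2.6667, 1.3333).
  dual value b^T y* = 48.
Strong duality: c^T x* = b^T y*. Confirmed.

48


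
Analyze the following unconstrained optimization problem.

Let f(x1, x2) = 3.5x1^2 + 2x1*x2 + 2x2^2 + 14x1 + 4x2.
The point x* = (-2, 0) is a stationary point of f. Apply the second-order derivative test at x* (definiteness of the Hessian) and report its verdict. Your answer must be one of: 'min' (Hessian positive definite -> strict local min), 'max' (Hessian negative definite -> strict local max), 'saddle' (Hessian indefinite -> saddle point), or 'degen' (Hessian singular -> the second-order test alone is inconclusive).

Compute the Hessian H = grad^2 f:
  H = [[7, 2], [2, 4]]
Verify stationarity: grad f(x*) = H x* + g = (0, 0).
Eigenvalues of H: 3, 8.
Both eigenvalues > 0, so H is positive definite -> x* is a strict local min.

min


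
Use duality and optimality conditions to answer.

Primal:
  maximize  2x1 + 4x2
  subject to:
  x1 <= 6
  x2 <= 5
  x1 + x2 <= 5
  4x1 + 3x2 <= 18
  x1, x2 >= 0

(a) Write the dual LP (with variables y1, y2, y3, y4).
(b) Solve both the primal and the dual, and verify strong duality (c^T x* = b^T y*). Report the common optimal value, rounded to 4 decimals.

The standard primal-dual pair for 'max c^T x s.t. A x <= b, x >= 0' is:
  Dual:  min b^T y  s.t.  A^T y >= c,  y >= 0.

So the dual LP is:
  minimize  6y1 + 5y2 + 5y3 + 18y4
  subject to:
    y1 + y3 + 4y4 >= 2
    y2 + y3 + 3y4 >= 4
    y1, y2, y3, y4 >= 0

Solving the primal: x* = (0, 5).
  primal value c^T x* = 20.
Solving the dual: y* = (0, 2, 2, 0).
  dual value b^T y* = 20.
Strong duality: c^T x* = b^T y*. Confirmed.

20


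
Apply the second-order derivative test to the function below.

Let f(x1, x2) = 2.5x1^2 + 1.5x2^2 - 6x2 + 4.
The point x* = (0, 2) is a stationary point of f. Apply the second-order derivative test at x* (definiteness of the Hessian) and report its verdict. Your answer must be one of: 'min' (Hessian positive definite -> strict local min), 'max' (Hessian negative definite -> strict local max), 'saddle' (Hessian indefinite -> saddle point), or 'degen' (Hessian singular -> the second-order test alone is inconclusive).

Compute the Hessian H = grad^2 f:
  H = [[5, 0], [0, 3]]
Verify stationarity: grad f(x*) = H x* + g = (0, 0).
Eigenvalues of H: 3, 5.
Both eigenvalues > 0, so H is positive definite -> x* is a strict local min.

min


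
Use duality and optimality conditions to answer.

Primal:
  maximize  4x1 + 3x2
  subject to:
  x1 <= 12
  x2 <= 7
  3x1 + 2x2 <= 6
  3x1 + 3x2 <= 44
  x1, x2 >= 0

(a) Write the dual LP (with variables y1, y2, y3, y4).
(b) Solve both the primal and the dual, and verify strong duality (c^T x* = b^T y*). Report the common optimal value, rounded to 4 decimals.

The standard primal-dual pair for 'max c^T x s.t. A x <= b, x >= 0' is:
  Dual:  min b^T y  s.t.  A^T y >= c,  y >= 0.

So the dual LP is:
  minimize  12y1 + 7y2 + 6y3 + 44y4
  subject to:
    y1 + 3y3 + 3y4 >= 4
    y2 + 2y3 + 3y4 >= 3
    y1, y2, y3, y4 >= 0

Solving the primal: x* = (0, 3).
  primal value c^T x* = 9.
Solving the dual: y* = (0, 0, 1.5, 0).
  dual value b^T y* = 9.
Strong duality: c^T x* = b^T y*. Confirmed.

9


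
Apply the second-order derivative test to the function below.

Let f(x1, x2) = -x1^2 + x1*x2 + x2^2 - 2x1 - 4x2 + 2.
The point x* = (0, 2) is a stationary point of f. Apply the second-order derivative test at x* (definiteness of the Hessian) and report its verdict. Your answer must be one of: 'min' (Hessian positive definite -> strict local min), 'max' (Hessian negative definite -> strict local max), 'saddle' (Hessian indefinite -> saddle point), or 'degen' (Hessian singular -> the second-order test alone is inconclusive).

Compute the Hessian H = grad^2 f:
  H = [[-2, 1], [1, 2]]
Verify stationarity: grad f(x*) = H x* + g = (0, 0).
Eigenvalues of H: -2.2361, 2.2361.
Eigenvalues have mixed signs, so H is indefinite -> x* is a saddle point.

saddle


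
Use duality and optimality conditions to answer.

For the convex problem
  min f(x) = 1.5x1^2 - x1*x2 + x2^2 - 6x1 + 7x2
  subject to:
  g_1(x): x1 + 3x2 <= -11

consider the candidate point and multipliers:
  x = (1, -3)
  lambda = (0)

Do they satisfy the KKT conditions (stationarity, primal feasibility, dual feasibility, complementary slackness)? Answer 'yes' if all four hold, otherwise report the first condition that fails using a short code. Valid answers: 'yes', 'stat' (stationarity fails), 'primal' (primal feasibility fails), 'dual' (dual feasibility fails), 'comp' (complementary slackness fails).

Gradient of f: grad f(x) = Q x + c = (0, 0)
Constraint values g_i(x) = a_i^T x - b_i:
  g_1((1, -3)) = 3
Stationarity residual: grad f(x) + sum_i lambda_i a_i = (0, 0)
  -> stationarity OK
Primal feasibility (all g_i <= 0): FAILS
Dual feasibility (all lambda_i >= 0): OK
Complementary slackness (lambda_i * g_i(x) = 0 for all i): OK

Verdict: the first failing condition is primal_feasibility -> primal.

primal


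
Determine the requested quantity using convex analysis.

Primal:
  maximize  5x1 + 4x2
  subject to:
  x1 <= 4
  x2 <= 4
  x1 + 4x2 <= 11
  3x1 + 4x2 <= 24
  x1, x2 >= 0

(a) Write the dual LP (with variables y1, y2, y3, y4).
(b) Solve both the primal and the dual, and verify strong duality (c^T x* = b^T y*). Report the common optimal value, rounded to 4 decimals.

The standard primal-dual pair for 'max c^T x s.t. A x <= b, x >= 0' is:
  Dual:  min b^T y  s.t.  A^T y >= c,  y >= 0.

So the dual LP is:
  minimize  4y1 + 4y2 + 11y3 + 24y4
  subject to:
    y1 + y3 + 3y4 >= 5
    y2 + 4y3 + 4y4 >= 4
    y1, y2, y3, y4 >= 0

Solving the primal: x* = (4, 1.75).
  primal value c^T x* = 27.
Solving the dual: y* = (4, 0, 1, 0).
  dual value b^T y* = 27.
Strong duality: c^T x* = b^T y*. Confirmed.

27


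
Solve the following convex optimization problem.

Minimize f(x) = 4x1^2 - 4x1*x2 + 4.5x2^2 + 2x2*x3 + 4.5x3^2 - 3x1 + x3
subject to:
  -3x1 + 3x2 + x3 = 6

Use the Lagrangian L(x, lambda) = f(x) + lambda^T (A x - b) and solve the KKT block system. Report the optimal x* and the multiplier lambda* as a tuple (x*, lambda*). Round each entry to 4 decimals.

Form the Lagrangian:
  L(x, lambda) = (1/2) x^T Q x + c^T x + lambda^T (A x - b)
Stationarity (grad_x L = 0): Q x + c + A^T lambda = 0.
Primal feasibility: A x = b.

This gives the KKT block system:
  [ Q   A^T ] [ x     ]   [-c ]
  [ A    0  ] [ lambda ] = [ b ]

Solving the linear system:
  x*      = (-0.7832, 1.1683, 0.1455)
  lambda* = (-4.6462)
  f(x*)   = 15.1862

x* = (-0.7832, 1.1683, 0.1455), lambda* = (-4.6462)


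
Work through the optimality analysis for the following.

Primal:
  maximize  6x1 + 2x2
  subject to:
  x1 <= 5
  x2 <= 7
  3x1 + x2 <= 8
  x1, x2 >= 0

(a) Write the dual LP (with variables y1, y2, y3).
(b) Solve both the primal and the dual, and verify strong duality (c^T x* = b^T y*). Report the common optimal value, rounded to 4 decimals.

The standard primal-dual pair for 'max c^T x s.t. A x <= b, x >= 0' is:
  Dual:  min b^T y  s.t.  A^T y >= c,  y >= 0.

So the dual LP is:
  minimize  5y1 + 7y2 + 8y3
  subject to:
    y1 + 3y3 >= 6
    y2 + y3 >= 2
    y1, y2, y3 >= 0

Solving the primal: x* = (2.6667, 0).
  primal value c^T x* = 16.
Solving the dual: y* = (0, 0, 2).
  dual value b^T y* = 16.
Strong duality: c^T x* = b^T y*. Confirmed.

16


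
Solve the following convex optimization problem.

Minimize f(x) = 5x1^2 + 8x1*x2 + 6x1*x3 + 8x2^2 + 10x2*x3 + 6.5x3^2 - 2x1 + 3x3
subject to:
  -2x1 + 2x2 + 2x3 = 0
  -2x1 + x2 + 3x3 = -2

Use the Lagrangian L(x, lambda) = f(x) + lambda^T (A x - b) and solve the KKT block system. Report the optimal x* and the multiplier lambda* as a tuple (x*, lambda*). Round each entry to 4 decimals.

Form the Lagrangian:
  L(x, lambda) = (1/2) x^T Q x + c^T x + lambda^T (A x - b)
Stationarity (grad_x L = 0): Q x + c + A^T lambda = 0.
Primal feasibility: A x = b.

This gives the KKT block system:
  [ Q   A^T ] [ x     ]   [-c ]
  [ A    0  ] [ lambda ] = [ b ]

Solving the linear system:
  x*      = (-0.0828, 0.9586, -1.0414)
  lambda* = (-3.5586, 2.8552)
  f(x*)   = 1.3759

x* = (-0.0828, 0.9586, -1.0414), lambda* = (-3.5586, 2.8552)


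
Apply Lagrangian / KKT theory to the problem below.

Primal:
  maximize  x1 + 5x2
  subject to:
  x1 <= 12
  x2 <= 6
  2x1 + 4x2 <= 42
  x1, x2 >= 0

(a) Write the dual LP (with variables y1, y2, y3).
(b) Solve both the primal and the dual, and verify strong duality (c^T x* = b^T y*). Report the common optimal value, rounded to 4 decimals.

The standard primal-dual pair for 'max c^T x s.t. A x <= b, x >= 0' is:
  Dual:  min b^T y  s.t.  A^T y >= c,  y >= 0.

So the dual LP is:
  minimize  12y1 + 6y2 + 42y3
  subject to:
    y1 + 2y3 >= 1
    y2 + 4y3 >= 5
    y1, y2, y3 >= 0

Solving the primal: x* = (9, 6).
  primal value c^T x* = 39.
Solving the dual: y* = (0, 3, 0.5).
  dual value b^T y* = 39.
Strong duality: c^T x* = b^T y*. Confirmed.

39


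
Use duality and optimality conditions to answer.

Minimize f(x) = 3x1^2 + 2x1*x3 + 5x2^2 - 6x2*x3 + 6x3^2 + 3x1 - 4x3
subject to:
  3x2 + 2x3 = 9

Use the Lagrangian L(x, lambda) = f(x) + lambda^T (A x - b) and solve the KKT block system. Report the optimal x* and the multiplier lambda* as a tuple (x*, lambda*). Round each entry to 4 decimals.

Form the Lagrangian:
  L(x, lambda) = (1/2) x^T Q x + c^T x + lambda^T (A x - b)
Stationarity (grad_x L = 0): Q x + c + A^T lambda = 0.
Primal feasibility: A x = b.

This gives the KKT block system:
  [ Q   A^T ] [ x     ]   [-c ]
  [ A    0  ] [ lambda ] = [ b ]

Solving the linear system:
  x*      = (-1.1028, 1.7944, 1.8084)
  lambda* = (-2.3645)
  f(x*)   = 5.3692

x* = (-1.1028, 1.7944, 1.8084), lambda* = (-2.3645)


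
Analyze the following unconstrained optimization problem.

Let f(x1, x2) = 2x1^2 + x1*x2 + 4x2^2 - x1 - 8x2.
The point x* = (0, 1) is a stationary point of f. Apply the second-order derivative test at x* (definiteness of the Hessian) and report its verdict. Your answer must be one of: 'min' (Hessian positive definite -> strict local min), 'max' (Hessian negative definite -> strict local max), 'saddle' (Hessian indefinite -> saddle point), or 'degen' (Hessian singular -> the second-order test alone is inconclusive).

Compute the Hessian H = grad^2 f:
  H = [[4, 1], [1, 8]]
Verify stationarity: grad f(x*) = H x* + g = (0, 0).
Eigenvalues of H: 3.7639, 8.2361.
Both eigenvalues > 0, so H is positive definite -> x* is a strict local min.

min


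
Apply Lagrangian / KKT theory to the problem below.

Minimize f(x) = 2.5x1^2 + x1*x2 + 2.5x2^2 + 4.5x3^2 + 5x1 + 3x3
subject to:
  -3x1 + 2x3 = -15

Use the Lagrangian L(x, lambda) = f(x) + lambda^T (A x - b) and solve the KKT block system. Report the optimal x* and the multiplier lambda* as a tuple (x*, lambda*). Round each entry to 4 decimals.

Form the Lagrangian:
  L(x, lambda) = (1/2) x^T Q x + c^T x + lambda^T (A x - b)
Stationarity (grad_x L = 0): Q x + c + A^T lambda = 0.
Primal feasibility: A x = b.

This gives the KKT block system:
  [ Q   A^T ] [ x     ]   [-c ]
  [ A    0  ] [ lambda ] = [ b ]

Solving the linear system:
  x*      = (3.6627, -0.7325, -2.006)
  lambda* = (7.5269)
  f(x*)   = 62.5998

x* = (3.6627, -0.7325, -2.006), lambda* = (7.5269)


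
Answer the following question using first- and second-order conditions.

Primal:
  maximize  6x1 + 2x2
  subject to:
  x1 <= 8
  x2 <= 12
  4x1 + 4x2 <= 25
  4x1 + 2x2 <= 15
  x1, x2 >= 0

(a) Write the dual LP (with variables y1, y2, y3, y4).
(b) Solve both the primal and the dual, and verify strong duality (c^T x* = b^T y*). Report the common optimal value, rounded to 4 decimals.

The standard primal-dual pair for 'max c^T x s.t. A x <= b, x >= 0' is:
  Dual:  min b^T y  s.t.  A^T y >= c,  y >= 0.

So the dual LP is:
  minimize  8y1 + 12y2 + 25y3 + 15y4
  subject to:
    y1 + 4y3 + 4y4 >= 6
    y2 + 4y3 + 2y4 >= 2
    y1, y2, y3, y4 >= 0

Solving the primal: x* = (3.75, 0).
  primal value c^T x* = 22.5.
Solving the dual: y* = (0, 0, 0, 1.5).
  dual value b^T y* = 22.5.
Strong duality: c^T x* = b^T y*. Confirmed.

22.5


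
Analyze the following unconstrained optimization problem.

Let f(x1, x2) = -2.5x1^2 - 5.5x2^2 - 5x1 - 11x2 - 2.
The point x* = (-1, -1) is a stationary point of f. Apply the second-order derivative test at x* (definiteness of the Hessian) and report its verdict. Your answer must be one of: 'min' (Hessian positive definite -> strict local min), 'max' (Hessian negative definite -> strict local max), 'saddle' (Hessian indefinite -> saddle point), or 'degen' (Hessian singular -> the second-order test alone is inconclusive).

Compute the Hessian H = grad^2 f:
  H = [[-5, 0], [0, -11]]
Verify stationarity: grad f(x*) = H x* + g = (0, 0).
Eigenvalues of H: -11, -5.
Both eigenvalues < 0, so H is negative definite -> x* is a strict local max.

max


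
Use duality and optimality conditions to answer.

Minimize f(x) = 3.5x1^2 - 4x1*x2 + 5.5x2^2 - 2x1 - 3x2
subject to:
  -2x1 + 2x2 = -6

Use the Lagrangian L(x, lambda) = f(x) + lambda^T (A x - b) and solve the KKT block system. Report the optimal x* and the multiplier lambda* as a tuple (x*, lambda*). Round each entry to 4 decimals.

Form the Lagrangian:
  L(x, lambda) = (1/2) x^T Q x + c^T x + lambda^T (A x - b)
Stationarity (grad_x L = 0): Q x + c + A^T lambda = 0.
Primal feasibility: A x = b.

This gives the KKT block system:
  [ Q   A^T ] [ x     ]   [-c ]
  [ A    0  ] [ lambda ] = [ b ]

Solving the linear system:
  x*      = (2.6, -0.4)
  lambda* = (8.9)
  f(x*)   = 24.7

x* = (2.6, -0.4), lambda* = (8.9)


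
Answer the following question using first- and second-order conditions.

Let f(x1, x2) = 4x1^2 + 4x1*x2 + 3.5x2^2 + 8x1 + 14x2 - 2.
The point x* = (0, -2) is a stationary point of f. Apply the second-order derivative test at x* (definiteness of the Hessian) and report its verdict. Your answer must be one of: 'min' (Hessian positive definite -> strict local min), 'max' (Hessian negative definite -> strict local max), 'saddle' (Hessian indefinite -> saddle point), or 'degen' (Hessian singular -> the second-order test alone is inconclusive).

Compute the Hessian H = grad^2 f:
  H = [[8, 4], [4, 7]]
Verify stationarity: grad f(x*) = H x* + g = (0, 0).
Eigenvalues of H: 3.4689, 11.5311.
Both eigenvalues > 0, so H is positive definite -> x* is a strict local min.

min


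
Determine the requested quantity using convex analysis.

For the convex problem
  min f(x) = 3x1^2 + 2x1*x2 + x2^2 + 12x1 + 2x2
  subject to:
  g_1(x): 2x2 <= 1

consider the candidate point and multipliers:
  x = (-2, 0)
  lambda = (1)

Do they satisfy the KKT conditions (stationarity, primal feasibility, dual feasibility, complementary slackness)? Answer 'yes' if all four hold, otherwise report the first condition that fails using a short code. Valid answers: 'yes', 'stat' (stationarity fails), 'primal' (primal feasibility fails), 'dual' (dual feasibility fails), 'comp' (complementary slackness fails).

Gradient of f: grad f(x) = Q x + c = (0, -2)
Constraint values g_i(x) = a_i^T x - b_i:
  g_1((-2, 0)) = -1
Stationarity residual: grad f(x) + sum_i lambda_i a_i = (0, 0)
  -> stationarity OK
Primal feasibility (all g_i <= 0): OK
Dual feasibility (all lambda_i >= 0): OK
Complementary slackness (lambda_i * g_i(x) = 0 for all i): FAILS

Verdict: the first failing condition is complementary_slackness -> comp.

comp


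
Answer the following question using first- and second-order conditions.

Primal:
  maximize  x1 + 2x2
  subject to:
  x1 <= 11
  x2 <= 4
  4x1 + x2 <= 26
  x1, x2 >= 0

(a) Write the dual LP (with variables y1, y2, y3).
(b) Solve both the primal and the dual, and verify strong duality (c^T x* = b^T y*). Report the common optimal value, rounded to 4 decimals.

The standard primal-dual pair for 'max c^T x s.t. A x <= b, x >= 0' is:
  Dual:  min b^T y  s.t.  A^T y >= c,  y >= 0.

So the dual LP is:
  minimize  11y1 + 4y2 + 26y3
  subject to:
    y1 + 4y3 >= 1
    y2 + y3 >= 2
    y1, y2, y3 >= 0

Solving the primal: x* = (5.5, 4).
  primal value c^T x* = 13.5.
Solving the dual: y* = (0, 1.75, 0.25).
  dual value b^T y* = 13.5.
Strong duality: c^T x* = b^T y*. Confirmed.

13.5


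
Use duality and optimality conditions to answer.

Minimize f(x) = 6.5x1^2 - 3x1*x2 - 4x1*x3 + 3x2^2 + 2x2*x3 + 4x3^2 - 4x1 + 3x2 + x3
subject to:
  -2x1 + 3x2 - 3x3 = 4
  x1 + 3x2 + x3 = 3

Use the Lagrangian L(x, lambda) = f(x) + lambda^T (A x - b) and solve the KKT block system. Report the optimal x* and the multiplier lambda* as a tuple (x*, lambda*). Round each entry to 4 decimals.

Form the Lagrangian:
  L(x, lambda) = (1/2) x^T Q x + c^T x + lambda^T (A x - b)
Stationarity (grad_x L = 0): Q x + c + A^T lambda = 0.
Primal feasibility: A x = b.

This gives the KKT block system:
  [ Q   A^T ] [ x     ]   [-c ]
  [ A    0  ] [ lambda ] = [ b ]

Solving the linear system:
  x*      = (0.3242, 1.0563, -0.4931)
  lambda* = (-1.1472, -1.3125)
  f(x*)   = 4.9527

x* = (0.3242, 1.0563, -0.4931), lambda* = (-1.1472, -1.3125)


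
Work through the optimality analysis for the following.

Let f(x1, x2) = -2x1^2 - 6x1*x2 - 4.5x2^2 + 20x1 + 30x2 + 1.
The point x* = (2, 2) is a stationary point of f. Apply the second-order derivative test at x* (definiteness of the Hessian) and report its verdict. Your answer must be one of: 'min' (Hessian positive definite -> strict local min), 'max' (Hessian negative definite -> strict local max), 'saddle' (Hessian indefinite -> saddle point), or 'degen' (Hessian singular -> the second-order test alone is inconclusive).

Compute the Hessian H = grad^2 f:
  H = [[-4, -6], [-6, -9]]
Verify stationarity: grad f(x*) = H x* + g = (0, 0).
Eigenvalues of H: -13, 0.
H has a zero eigenvalue (singular; negative semidefinite but not definite), so H is neither positive definite, negative definite, nor indefinite. The second-order test alone is inconclusive -> degen.
(Indeed, f is constant along the null direction of H through x*, so x* is not a strict local extremum.)

degen


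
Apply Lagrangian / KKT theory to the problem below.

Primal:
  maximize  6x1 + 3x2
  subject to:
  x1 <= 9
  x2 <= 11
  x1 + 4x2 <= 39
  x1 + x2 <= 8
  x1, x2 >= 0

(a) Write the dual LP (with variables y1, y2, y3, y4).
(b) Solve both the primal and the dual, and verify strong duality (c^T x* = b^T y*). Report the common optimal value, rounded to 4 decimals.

The standard primal-dual pair for 'max c^T x s.t. A x <= b, x >= 0' is:
  Dual:  min b^T y  s.t.  A^T y >= c,  y >= 0.

So the dual LP is:
  minimize  9y1 + 11y2 + 39y3 + 8y4
  subject to:
    y1 + y3 + y4 >= 6
    y2 + 4y3 + y4 >= 3
    y1, y2, y3, y4 >= 0

Solving the primal: x* = (8, 0).
  primal value c^T x* = 48.
Solving the dual: y* = (0, 0, 0, 6).
  dual value b^T y* = 48.
Strong duality: c^T x* = b^T y*. Confirmed.

48


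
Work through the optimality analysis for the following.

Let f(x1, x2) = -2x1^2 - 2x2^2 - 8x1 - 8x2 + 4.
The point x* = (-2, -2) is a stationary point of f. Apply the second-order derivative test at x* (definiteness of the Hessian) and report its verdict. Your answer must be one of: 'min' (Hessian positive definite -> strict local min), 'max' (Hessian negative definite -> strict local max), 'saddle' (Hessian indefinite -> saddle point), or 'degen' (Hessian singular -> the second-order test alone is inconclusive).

Compute the Hessian H = grad^2 f:
  H = [[-4, 0], [0, -4]]
Verify stationarity: grad f(x*) = H x* + g = (0, 0).
Eigenvalues of H: -4, -4.
Both eigenvalues < 0, so H is negative definite -> x* is a strict local max.

max


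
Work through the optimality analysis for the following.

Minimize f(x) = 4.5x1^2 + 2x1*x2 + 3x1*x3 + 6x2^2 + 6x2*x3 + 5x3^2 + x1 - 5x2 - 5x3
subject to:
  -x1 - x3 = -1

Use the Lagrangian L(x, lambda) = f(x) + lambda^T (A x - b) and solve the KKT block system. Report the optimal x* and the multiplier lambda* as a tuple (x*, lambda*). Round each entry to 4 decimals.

Form the Lagrangian:
  L(x, lambda) = (1/2) x^T Q x + c^T x + lambda^T (A x - b)
Stationarity (grad_x L = 0): Q x + c + A^T lambda = 0.
Primal feasibility: A x = b.

This gives the KKT block system:
  [ Q   A^T ] [ x     ]   [-c ]
  [ A    0  ] [ lambda ] = [ b ]

Solving the linear system:
  x*      = (0.0571, -0.0643, 0.9429)
  lambda* = (4.2143)
  f(x*)   = -0.0607

x* = (0.0571, -0.0643, 0.9429), lambda* = (4.2143)


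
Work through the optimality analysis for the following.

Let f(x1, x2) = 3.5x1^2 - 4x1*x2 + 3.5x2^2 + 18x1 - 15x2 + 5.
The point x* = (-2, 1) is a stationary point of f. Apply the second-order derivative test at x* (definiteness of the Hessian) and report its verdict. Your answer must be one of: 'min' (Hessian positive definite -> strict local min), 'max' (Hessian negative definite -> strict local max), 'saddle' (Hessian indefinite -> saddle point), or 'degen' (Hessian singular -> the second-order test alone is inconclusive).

Compute the Hessian H = grad^2 f:
  H = [[7, -4], [-4, 7]]
Verify stationarity: grad f(x*) = H x* + g = (0, 0).
Eigenvalues of H: 3, 11.
Both eigenvalues > 0, so H is positive definite -> x* is a strict local min.

min


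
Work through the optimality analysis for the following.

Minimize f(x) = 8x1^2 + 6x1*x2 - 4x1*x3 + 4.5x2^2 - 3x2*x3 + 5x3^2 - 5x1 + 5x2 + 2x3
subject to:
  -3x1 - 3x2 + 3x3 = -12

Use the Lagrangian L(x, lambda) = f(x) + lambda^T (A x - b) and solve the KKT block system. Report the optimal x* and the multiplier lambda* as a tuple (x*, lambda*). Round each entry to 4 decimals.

Form the Lagrangian:
  L(x, lambda) = (1/2) x^T Q x + c^T x + lambda^T (A x - b)
Stationarity (grad_x L = 0): Q x + c + A^T lambda = 0.
Primal feasibility: A x = b.

This gives the KKT block system:
  [ Q   A^T ] [ x     ]   [-c ]
  [ A    0  ] [ lambda ] = [ b ]

Solving the linear system:
  x*      = (1.0588, 0.8824, -2.0588)
  lambda* = (8.4902)
  f(x*)   = 48.4412

x* = (1.0588, 0.8824, -2.0588), lambda* = (8.4902)


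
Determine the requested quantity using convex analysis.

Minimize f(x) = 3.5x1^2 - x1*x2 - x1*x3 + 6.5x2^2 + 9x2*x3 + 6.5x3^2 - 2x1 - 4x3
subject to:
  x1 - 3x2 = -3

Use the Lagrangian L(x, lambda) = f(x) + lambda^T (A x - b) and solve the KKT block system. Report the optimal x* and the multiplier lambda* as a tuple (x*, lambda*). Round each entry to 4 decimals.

Form the Lagrangian:
  L(x, lambda) = (1/2) x^T Q x + c^T x + lambda^T (A x - b)
Stationarity (grad_x L = 0): Q x + c + A^T lambda = 0.
Primal feasibility: A x = b.

This gives the KKT block system:
  [ Q   A^T ] [ x     ]   [-c ]
  [ A    0  ] [ lambda ] = [ b ]

Solving the linear system:
  x*      = (-0.0755, 0.9748, -0.373)
  lambda* = (3.1304)
  f(x*)   = 5.5172

x* = (-0.0755, 0.9748, -0.373), lambda* = (3.1304)


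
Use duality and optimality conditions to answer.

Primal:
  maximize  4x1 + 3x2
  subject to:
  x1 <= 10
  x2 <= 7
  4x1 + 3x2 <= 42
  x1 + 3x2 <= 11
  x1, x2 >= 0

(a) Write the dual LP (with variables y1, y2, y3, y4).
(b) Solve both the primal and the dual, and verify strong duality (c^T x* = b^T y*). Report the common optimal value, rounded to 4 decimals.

The standard primal-dual pair for 'max c^T x s.t. A x <= b, x >= 0' is:
  Dual:  min b^T y  s.t.  A^T y >= c,  y >= 0.

So the dual LP is:
  minimize  10y1 + 7y2 + 42y3 + 11y4
  subject to:
    y1 + 4y3 + y4 >= 4
    y2 + 3y3 + 3y4 >= 3
    y1, y2, y3, y4 >= 0

Solving the primal: x* = (10, 0.3333).
  primal value c^T x* = 41.
Solving the dual: y* = (3, 0, 0, 1).
  dual value b^T y* = 41.
Strong duality: c^T x* = b^T y*. Confirmed.

41


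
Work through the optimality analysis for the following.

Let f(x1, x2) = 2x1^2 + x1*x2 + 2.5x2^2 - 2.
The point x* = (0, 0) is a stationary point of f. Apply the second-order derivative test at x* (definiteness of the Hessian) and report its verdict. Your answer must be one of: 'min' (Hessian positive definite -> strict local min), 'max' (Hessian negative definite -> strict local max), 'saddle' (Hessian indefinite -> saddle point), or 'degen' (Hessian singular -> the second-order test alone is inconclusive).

Compute the Hessian H = grad^2 f:
  H = [[4, 1], [1, 5]]
Verify stationarity: grad f(x*) = H x* + g = (0, 0).
Eigenvalues of H: 3.382, 5.618.
Both eigenvalues > 0, so H is positive definite -> x* is a strict local min.

min


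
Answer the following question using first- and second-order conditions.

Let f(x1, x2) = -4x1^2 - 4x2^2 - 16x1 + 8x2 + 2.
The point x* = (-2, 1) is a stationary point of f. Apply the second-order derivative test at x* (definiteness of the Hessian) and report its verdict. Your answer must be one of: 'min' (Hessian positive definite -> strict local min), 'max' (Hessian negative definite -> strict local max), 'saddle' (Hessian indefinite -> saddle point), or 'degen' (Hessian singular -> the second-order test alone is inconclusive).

Compute the Hessian H = grad^2 f:
  H = [[-8, 0], [0, -8]]
Verify stationarity: grad f(x*) = H x* + g = (0, 0).
Eigenvalues of H: -8, -8.
Both eigenvalues < 0, so H is negative definite -> x* is a strict local max.

max


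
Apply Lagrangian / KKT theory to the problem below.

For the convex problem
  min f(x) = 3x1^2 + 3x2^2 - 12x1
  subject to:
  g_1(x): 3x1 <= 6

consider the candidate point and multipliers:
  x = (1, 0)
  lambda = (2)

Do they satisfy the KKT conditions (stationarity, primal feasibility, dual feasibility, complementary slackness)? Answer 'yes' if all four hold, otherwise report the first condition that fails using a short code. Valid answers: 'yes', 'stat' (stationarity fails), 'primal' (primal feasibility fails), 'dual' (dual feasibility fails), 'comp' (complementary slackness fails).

Gradient of f: grad f(x) = Q x + c = (-6, 0)
Constraint values g_i(x) = a_i^T x - b_i:
  g_1((1, 0)) = -3
Stationarity residual: grad f(x) + sum_i lambda_i a_i = (0, 0)
  -> stationarity OK
Primal feasibility (all g_i <= 0): OK
Dual feasibility (all lambda_i >= 0): OK
Complementary slackness (lambda_i * g_i(x) = 0 for all i): FAILS

Verdict: the first failing condition is complementary_slackness -> comp.

comp


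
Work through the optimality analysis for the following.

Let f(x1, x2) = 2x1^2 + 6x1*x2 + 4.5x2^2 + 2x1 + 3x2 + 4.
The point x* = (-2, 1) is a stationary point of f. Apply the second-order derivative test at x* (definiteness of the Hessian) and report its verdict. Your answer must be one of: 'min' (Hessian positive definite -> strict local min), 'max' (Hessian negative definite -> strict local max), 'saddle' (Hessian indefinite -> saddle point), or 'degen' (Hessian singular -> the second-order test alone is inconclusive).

Compute the Hessian H = grad^2 f:
  H = [[4, 6], [6, 9]]
Verify stationarity: grad f(x*) = H x* + g = (0, 0).
Eigenvalues of H: 0, 13.
H has a zero eigenvalue (singular; positive semidefinite but not definite), so H is neither positive definite, negative definite, nor indefinite. The second-order test alone is inconclusive -> degen.
(Indeed, f is constant along the null direction of H through x*, so x* is not a strict local extremum.)

degen
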